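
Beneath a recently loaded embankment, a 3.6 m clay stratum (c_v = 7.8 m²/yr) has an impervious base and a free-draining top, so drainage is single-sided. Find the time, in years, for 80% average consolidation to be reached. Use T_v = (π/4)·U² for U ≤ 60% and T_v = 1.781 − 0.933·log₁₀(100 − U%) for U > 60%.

t ≈ 0.942 years

Drainage path length: H_d = H = 3.6 m (single drainage).
U > 60%: T_v = 1.781 − 0.933·log₁₀(100 − 80) = 0.56714.
t = T_v·H_d²/c_v = 0.56714×3.6²/7.8 = 0.9423 years.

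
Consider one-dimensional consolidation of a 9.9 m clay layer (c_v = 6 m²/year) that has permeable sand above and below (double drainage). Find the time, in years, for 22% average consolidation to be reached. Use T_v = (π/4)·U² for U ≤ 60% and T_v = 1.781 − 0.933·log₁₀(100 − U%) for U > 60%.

t ≈ 0.155 years

Drainage path length: H_d = H/2 = 4.95 m (double drainage).
U ≤ 60%: T_v = (π/4)·U² = (π/4)×0.22² = 0.038013.
t = T_v·H_d²/c_v = 0.038013×4.95²/6 = 0.1552 years.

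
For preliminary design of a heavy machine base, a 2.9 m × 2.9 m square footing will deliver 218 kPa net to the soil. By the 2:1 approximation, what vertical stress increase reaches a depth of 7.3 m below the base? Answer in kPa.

Δσ_z ≈ 17.6 kPa

By the 2:1 method the load spreads at 1 horizontal : 2 vertical, so at depth z the loaded area has grown by z in each plan dimension:
Δσ = qBL/((B+z)(L+z)) = 218×2.9×2.9/((2.9+7.3)(2.9+7.3)) = 17.622 kPa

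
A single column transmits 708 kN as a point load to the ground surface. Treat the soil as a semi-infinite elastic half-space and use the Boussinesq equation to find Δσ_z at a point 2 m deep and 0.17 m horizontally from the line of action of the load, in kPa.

Δσ_z ≈ 83 kPa

Boussinesq vertical stress below a point load on an elastic half-space:
Δσ_z = 3P/(2πz²) · [1 + (r/z)²]^(−5/2)
r/z = 0.17/2 = 0.085; [1+(r/z)²]^(−5/2) = 0.98216.
Δσ_z = 3×708/(2π×2²) × 0.98216 = 84.511 × 0.98216 = 83 kPa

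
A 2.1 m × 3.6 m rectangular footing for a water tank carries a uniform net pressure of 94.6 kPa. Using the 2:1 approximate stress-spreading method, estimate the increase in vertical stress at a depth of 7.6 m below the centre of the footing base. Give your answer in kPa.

By the 2:1 method the load spreads at 1 horizontal : 2 vertical, so at depth z the loaded area has grown by z in each plan dimension:
Δσ = qBL/((B+z)(L+z)) = 94.6×2.1×3.6/((2.1+7.6)(3.6+7.6)) = 6.583 kPa

Δσ_z ≈ 6.58 kPa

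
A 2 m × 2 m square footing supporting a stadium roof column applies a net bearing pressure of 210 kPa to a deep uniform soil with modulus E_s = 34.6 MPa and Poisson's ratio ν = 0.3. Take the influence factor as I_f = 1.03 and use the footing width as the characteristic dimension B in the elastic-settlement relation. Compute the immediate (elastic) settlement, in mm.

Immediate (elastic) settlement: S_e = q·B·(1−ν²)/E_s · I_f.
E_s = 34.6 MPa = 34600 kPa.
S_e = 210 × 2 × (1 − 0.3²) / 34600 × 1.03
    = 210 × 2 × 0.91 / 34600 × 1.03
    = 0.01138 m = 11.38 mm

S_e ≈ 11.4 mm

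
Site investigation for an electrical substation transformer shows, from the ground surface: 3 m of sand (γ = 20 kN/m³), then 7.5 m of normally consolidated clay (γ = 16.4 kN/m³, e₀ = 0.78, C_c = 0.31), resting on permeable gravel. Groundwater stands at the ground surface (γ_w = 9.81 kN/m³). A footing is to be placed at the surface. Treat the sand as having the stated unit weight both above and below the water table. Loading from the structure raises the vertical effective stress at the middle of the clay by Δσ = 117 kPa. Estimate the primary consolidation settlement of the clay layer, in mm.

Mid-depth of clay below the ground surface: z = 3 + 7.5/2 = 6.75 m.
Total vertical stress at mid-clay: σ_v = 20×3 + 16.4×3.75 = 121.5 kPa.
Pore pressure: u = 9.81×(6.75 − 0) = 66.218 kPa.
Initial effective stress: σ'_0 = σ_v − u = 121.5 − 66.218 = 55.282 kPa.
Final effective stress: σ'_f = σ'_0 + Δσ = 55.282 + 117 = 172.28 kPa.
Normally consolidated clay, so the full stress increment lies on the virgin compression line:
S_c = C_c·H/(1+e₀)·log₁₀(σ'_f/σ'_0) = 0.31×7.5/(1+0.78)×log₁₀(172.28/55.282)
    = 1.3062 × 0.49365 = 0.6448 m

S_c ≈ 645 mm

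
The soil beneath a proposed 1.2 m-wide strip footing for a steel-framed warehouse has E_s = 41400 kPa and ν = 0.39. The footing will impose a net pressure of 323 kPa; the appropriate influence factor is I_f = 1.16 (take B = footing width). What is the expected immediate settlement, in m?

Immediate (elastic) settlement: S_e = q·B·(1−ν²)/E_s · I_f.
S_e = 323 × 1.2 × (1 − 0.39²) / 41400 × 1.16
    = 323 × 1.2 × 0.8479 / 41400 × 1.16
    = 0.009208 m

S_e ≈ 0.00921 m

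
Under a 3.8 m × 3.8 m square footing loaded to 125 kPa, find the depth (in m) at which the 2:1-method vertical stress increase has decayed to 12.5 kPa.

z ≈ 8.22 m

2:1 spreading — at depth z the loaded area has grown by z in each plan dimension:
qB²/(B+z)² = Δσ_z ⇒ z = B(√(q/Δσ_z) − 1) = 3.8×(√(125/12.5) − 1) = 8.217 m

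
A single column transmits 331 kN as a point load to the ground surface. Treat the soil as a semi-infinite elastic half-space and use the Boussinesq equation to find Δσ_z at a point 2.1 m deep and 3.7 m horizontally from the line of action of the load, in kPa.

Boussinesq vertical stress below a point load on an elastic half-space:
Δσ_z = 3P/(2πz²) · [1 + (r/z)²]^(−5/2)
r/z = 3.7/2.1 = 1.7619; [1+(r/z)²]^(−5/2) = 0.029302.
Δσ_z = 3×331/(2π×2.1²) × 0.029302 = 35.837 × 0.029302 = 1.05 kPa

Δσ_z ≈ 1.05 kPa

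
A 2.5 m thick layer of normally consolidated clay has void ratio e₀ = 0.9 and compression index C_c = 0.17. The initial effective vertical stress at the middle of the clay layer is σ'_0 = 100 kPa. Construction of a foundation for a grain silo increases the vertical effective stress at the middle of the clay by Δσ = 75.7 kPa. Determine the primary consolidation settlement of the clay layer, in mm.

Final effective stress: σ'_f = σ'_0 + Δσ = 100 + 75.7 = 175.7 kPa.
Normally consolidated clay, so the full stress increment lies on the virgin compression line:
S_c = C_c·H/(1+e₀)·log₁₀(σ'_f/σ'_0) = 0.17×2.5/(1+0.9)×log₁₀(175.7/100)
    = 0.22368 × 0.24477 = 0.05475 m

S_c ≈ 54.8 mm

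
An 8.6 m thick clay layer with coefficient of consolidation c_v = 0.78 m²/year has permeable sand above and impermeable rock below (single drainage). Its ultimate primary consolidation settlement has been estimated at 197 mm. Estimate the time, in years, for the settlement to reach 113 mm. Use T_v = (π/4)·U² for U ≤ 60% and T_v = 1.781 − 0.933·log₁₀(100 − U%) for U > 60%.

Drainage path length: H_d = H = 8.6 m (single drainage).
U = S(t)/S_ult = 113/197 = 0.5736.
U ≤ 60%: T_v = (π/4)·U² = (π/4)×0.5736² = 0.25841.
t = T_v·H_d²/c_v = 0.25841×8.6²/0.78 = 24.5 years.

t ≈ 24.5 years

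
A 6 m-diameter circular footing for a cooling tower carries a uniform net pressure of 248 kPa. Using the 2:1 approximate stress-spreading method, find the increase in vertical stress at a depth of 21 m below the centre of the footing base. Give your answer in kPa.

By the 2:1 method the load spreads at 1 horizontal : 2 vertical, so at depth z the loaded area has grown by z in each plan dimension:
Δσ ≈ qD²/(D+z)² = 248×6²/(6+21)² = 12.247 kPa

Δσ_z ≈ 12.2 kPa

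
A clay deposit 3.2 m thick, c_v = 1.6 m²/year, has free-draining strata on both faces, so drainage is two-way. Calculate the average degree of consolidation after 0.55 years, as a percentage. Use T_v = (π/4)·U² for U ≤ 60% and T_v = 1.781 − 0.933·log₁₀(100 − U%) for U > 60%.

Drainage path length: H_d = H/2 = 1.6 m (double drainage).
T_v = c_v·t/H_d² = 1.6×0.55/1.6² = 0.34375.
T_v = 0.34375 corresponds to the U > 60% branch:
U = 1 − 10^((1.781 − T_v)/0.933)/100 = 0.6529

U ≈ 65.3 %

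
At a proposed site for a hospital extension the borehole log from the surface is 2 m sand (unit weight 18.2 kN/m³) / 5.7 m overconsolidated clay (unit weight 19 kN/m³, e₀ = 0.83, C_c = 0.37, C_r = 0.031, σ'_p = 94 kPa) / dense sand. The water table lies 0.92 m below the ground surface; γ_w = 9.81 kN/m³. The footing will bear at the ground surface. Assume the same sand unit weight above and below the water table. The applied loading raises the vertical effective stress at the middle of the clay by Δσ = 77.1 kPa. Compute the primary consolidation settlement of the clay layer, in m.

Mid-depth of clay below the ground surface: z = 2 + 5.7/2 = 4.85 m.
Total vertical stress at mid-clay: σ_v = 18.2×2 + 19×2.85 = 90.55 kPa.
Pore pressure: u = 9.81×(4.85 − 0.92) = 38.553 kPa.
Initial effective stress: σ'_0 = σ_v − u = 90.55 − 38.553 = 51.997 kPa.
Final effective stress: σ'_f = 51.997 + 77.1 = 129.1 kPa.
σ'_f = 129.1 > σ'_p = 94 kPa, so the stress path crosses the preconsolidation pressure — recompression up to σ'_p, then virgin compression beyond:
S_c = H/(1+e₀)·[C_r·log₁₀(σ'_p/σ'_0) + C_c·log₁₀(σ'_f/σ'_p)]
    = 5.7/1.83 × [0.031×log₁₀(94/51.997) + 0.37×log₁₀(129.1/94)]
    = 3.1148 × [0.0079716 + 0.050985] = 0.1836 m

S_c ≈ 0.184 m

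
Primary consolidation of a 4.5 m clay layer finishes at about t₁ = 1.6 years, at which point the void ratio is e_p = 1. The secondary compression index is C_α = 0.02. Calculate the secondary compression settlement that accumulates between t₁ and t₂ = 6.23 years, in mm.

Secondary compression: S_s = C_α·H/(1+e_p)·log₁₀(t₂/t₁)
S_s = 0.02×4.5/(1+1)×log₁₀(6.23/1.6)
    = 0.045 × 0.5904 = 0.02657 m

S_s ≈ 26.6 mm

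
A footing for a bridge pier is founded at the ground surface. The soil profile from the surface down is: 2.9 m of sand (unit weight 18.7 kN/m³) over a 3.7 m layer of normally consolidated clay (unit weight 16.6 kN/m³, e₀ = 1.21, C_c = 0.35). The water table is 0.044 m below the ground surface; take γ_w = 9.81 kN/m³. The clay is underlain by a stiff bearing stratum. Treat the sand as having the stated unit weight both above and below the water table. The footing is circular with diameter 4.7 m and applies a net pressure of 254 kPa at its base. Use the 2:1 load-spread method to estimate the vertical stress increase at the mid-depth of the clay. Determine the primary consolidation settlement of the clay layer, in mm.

S_c ≈ 245 mm

Mid-depth of clay below the ground surface: z = 2.9 + 3.7/2 = 4.75 m.
Total vertical stress at mid-clay: σ_v = 18.7×2.9 + 16.6×1.85 = 84.94 kPa.
Pore pressure: u = 9.81×(4.75 − 0.044) = 46.166 kPa.
Initial effective stress: σ'_0 = σ_v − u = 84.94 − 46.166 = 38.774 kPa.
Stress increase at mid-clay by the 2:1 spreading method:
Δσ ≈ qD²/(D+z)² = 254×4.7²/(4.7+4.75)² = 62.83 kPa
Final effective stress: σ'_f = σ'_0 + Δσ = 38.774 + 62.83 = 101.6 kPa.
Normally consolidated clay, so the full stress increment lies on the virgin compression line:
S_c = C_c·H/(1+e₀)·log₁₀(σ'_f/σ'_0) = 0.35×3.7/(1+1.21)×log₁₀(101.6/38.774)
    = 0.58597 × 0.41835 = 0.2451 m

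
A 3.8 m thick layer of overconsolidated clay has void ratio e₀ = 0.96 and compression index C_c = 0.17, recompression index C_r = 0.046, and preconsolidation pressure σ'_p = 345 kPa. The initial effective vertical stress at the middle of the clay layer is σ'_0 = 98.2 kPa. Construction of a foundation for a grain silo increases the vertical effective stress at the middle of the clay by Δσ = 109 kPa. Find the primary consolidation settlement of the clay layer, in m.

S_c ≈ 0.0289 m

Final effective stress: σ'_f = 98.2 + 109 = 207.2 kPa.
σ'_f = 207.2 ≤ σ'_p = 345 kPa, so the clay remains overconsolidated and only the recompression index applies:
S_c = C_r·H/(1+e₀)·log₁₀(σ'_f/σ'_0) = 0.046×3.8/1.96×log₁₀(207.2/98.2)
    = 0.089185 × 0.32428 = 0.02892 m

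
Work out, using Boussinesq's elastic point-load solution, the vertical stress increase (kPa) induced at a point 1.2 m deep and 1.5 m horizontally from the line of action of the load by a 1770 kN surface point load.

Δσ_z ≈ 55.8 kPa

Boussinesq vertical stress below a point load on an elastic half-space:
Δσ_z = 3P/(2πz²) · [1 + (r/z)²]^(−5/2)
r/z = 1.5/1.2 = 1.25; [1+(r/z)²]^(−5/2) = 0.095135.
Δσ_z = 3×1770/(2π×1.2²) × 0.095135 = 586.88 × 0.095135 = 55.83 kPa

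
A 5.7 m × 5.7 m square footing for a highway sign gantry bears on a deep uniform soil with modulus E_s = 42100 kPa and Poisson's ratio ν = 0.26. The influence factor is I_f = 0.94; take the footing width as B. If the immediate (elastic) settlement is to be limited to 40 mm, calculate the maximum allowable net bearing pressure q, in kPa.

q ≈ 337 kPa

S_e = q·B·(1−ν²)/E_s · I_f  ⇒  q = S_e·E_s / (B·(1−ν²)·I_f).
q = 0.04 × 42100 / (5.7 × 0.9324 × 0.94) = 337.1 kPa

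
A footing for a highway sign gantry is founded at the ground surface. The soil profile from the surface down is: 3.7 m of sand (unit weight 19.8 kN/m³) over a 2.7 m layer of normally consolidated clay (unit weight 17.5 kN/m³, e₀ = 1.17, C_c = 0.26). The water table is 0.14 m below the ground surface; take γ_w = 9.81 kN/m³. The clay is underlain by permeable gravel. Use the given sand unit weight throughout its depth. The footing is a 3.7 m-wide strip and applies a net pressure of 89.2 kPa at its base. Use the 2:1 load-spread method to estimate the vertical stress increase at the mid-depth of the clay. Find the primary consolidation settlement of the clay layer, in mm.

Mid-depth of clay below the ground surface: z = 3.7 + 2.7/2 = 5.05 m.
Total vertical stress at mid-clay: σ_v = 19.8×3.7 + 17.5×1.35 = 96.885 kPa.
Pore pressure: u = 9.81×(5.05 − 0.14) = 48.167 kPa.
Initial effective stress: σ'_0 = σ_v − u = 96.885 − 48.167 = 48.718 kPa.
Stress increase at mid-clay by the 2:1 spreading method:
Δσ = qB/(B+z) = 89.2×3.7/(3.7+5.05) = 37.719 kPa
Final effective stress: σ'_f = σ'_0 + Δσ = 48.718 + 37.719 = 86.437 kPa.
Normally consolidated clay, so the full stress increment lies on the virgin compression line:
S_c = C_c·H/(1+e₀)·log₁₀(σ'_f/σ'_0) = 0.26×2.7/(1+1.17)×log₁₀(86.437/48.718)
    = 0.3235 × 0.24901 = 0.08055 m

S_c ≈ 80.6 mm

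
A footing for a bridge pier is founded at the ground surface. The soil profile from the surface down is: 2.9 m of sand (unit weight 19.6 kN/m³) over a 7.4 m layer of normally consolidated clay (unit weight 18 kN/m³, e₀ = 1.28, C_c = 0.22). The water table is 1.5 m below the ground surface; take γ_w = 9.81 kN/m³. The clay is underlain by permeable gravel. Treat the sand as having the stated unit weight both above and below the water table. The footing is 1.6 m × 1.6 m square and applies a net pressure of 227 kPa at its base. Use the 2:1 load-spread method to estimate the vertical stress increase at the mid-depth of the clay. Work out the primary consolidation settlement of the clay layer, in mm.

S_c ≈ 34.5 mm

Mid-depth of clay below the ground surface: z = 2.9 + 7.4/2 = 6.6 m.
Total vertical stress at mid-clay: σ_v = 19.6×2.9 + 18×3.7 = 123.44 kPa.
Pore pressure: u = 9.81×(6.6 − 1.5) = 50.031 kPa.
Initial effective stress: σ'_0 = σ_v − u = 123.44 − 50.031 = 73.409 kPa.
Stress increase at mid-clay by the 2:1 spreading method:
Δσ = qBL/((B+z)(L+z)) = 227×1.6×1.6/((1.6+6.6)(1.6+6.6)) = 8.6425 kPa
Final effective stress: σ'_f = σ'_0 + Δσ = 73.409 + 8.6425 = 82.052 kPa.
Normally consolidated clay, so the full stress increment lies on the virgin compression line:
S_c = C_c·H/(1+e₀)·log₁₀(σ'_f/σ'_0) = 0.22×7.4/(1+1.28)×log₁₀(82.052/73.409)
    = 0.71404 × 0.04834 = 0.03452 m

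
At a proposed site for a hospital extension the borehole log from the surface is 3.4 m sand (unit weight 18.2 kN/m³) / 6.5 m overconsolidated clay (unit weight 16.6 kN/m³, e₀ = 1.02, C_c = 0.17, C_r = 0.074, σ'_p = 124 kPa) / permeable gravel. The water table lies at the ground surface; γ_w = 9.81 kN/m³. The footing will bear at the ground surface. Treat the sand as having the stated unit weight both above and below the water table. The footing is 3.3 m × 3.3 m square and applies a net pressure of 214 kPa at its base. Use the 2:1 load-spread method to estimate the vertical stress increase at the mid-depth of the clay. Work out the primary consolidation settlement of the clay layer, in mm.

Mid-depth of clay below the ground surface: z = 3.4 + 6.5/2 = 6.65 m.
Total vertical stress at mid-clay: σ_v = 18.2×3.4 + 16.6×3.25 = 115.83 kPa.
Pore pressure: u = 9.81×(6.65 − 0) = 65.237 kPa.
Initial effective stress: σ'_0 = σ_v − u = 115.83 − 65.237 = 50.593 kPa.
Stress increase at mid-clay by the 2:1 spreading method:
Δσ = qBL/((B+z)(L+z)) = 214×3.3×3.3/((3.3+6.65)(3.3+6.65)) = 23.539 kPa
Final effective stress: σ'_f = 50.593 + 23.539 = 74.132 kPa.
σ'_f = 74.132 ≤ σ'_p = 124 kPa, so the clay remains overconsolidated and only the recompression index applies:
S_c = C_r·H/(1+e₀)·log₁₀(σ'_f/σ'_0) = 0.074×6.5/2.02×log₁₀(74.132/50.593)
    = 0.23812 × 0.16592 = 0.03951 m

S_c ≈ 39.5 mm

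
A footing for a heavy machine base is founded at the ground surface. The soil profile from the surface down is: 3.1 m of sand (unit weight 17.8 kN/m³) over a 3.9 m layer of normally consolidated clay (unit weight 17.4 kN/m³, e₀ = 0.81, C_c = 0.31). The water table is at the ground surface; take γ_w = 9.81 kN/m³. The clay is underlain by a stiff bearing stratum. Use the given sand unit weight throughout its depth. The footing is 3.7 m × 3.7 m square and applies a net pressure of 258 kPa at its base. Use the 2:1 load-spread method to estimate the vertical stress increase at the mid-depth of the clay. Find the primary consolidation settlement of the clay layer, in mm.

Mid-depth of clay below the ground surface: z = 3.1 + 3.9/2 = 5.05 m.
Total vertical stress at mid-clay: σ_v = 17.8×3.1 + 17.4×1.95 = 89.11 kPa.
Pore pressure: u = 9.81×(5.05 − 0) = 49.541 kPa.
Initial effective stress: σ'_0 = σ_v − u = 89.11 − 49.541 = 39.569 kPa.
Stress increase at mid-clay by the 2:1 spreading method:
Δσ = qBL/((B+z)(L+z)) = 258×3.7×3.7/((3.7+5.05)(3.7+5.05)) = 46.133 kPa
Final effective stress: σ'_f = σ'_0 + Δσ = 39.569 + 46.133 = 85.702 kPa.
Normally consolidated clay, so the full stress increment lies on the virgin compression line:
S_c = C_c·H/(1+e₀)·log₁₀(σ'_f/σ'_0) = 0.31×3.9/(1+0.81)×log₁₀(85.702/39.569)
    = 0.66796 × 0.33564 = 0.2242 m

S_c ≈ 224 mm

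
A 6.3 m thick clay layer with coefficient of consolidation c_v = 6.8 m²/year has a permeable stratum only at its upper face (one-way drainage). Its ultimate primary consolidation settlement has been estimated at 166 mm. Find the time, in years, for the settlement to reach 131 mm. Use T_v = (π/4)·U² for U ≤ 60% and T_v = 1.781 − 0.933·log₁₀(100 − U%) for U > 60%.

t ≈ 3.19 years

Drainage path length: H_d = H = 6.3 m (single drainage).
U = S(t)/S_ult = 131/166 = 0.7892.
U > 60%: T_v = 1.781 − 0.933·log₁₀(100 − 78.916) = 0.54575.
t = T_v·H_d²/c_v = 0.54575×6.3²/6.8 = 3.185 years.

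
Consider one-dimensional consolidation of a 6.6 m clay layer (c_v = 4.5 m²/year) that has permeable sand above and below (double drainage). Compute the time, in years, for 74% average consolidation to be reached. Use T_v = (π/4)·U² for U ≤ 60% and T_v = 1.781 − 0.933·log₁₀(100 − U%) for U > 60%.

t ≈ 1.12 years

Drainage path length: H_d = H/2 = 3.3 m (double drainage).
U > 60%: T_v = 1.781 − 0.933·log₁₀(100 − 74) = 0.46083.
t = T_v·H_d²/c_v = 0.46083×3.3²/4.5 = 1.115 years.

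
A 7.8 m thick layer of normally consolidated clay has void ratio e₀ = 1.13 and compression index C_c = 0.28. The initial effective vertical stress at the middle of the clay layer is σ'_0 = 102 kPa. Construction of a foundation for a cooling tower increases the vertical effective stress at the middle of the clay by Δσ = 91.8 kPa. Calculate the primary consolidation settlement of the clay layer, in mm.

S_c ≈ 286 mm

Final effective stress: σ'_f = σ'_0 + Δσ = 102 + 91.8 = 193.8 kPa.
Normally consolidated clay, so the full stress increment lies on the virgin compression line:
S_c = C_c·H/(1+e₀)·log₁₀(σ'_f/σ'_0) = 0.28×7.8/(1+1.13)×log₁₀(193.8/102)
    = 1.0254 × 0.27875 = 0.2858 m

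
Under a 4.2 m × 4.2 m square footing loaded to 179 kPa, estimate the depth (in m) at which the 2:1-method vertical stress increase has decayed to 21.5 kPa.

z ≈ 7.92 m

2:1 spreading — at depth z the loaded area has grown by z in each plan dimension:
qB²/(B+z)² = Δσ_z ⇒ z = B(√(q/Δσ_z) − 1) = 4.2×(√(179/21.5) − 1) = 7.919 m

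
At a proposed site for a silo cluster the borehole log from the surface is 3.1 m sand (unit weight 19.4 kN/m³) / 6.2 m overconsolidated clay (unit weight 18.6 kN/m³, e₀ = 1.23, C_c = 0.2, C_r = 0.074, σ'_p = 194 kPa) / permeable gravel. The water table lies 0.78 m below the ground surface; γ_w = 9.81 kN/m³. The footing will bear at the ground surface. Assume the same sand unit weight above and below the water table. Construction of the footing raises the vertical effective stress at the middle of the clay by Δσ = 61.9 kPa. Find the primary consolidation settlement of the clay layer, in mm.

Mid-depth of clay below the ground surface: z = 3.1 + 6.2/2 = 6.2 m.
Total vertical stress at mid-clay: σ_v = 19.4×3.1 + 18.6×3.1 = 117.8 kPa.
Pore pressure: u = 9.81×(6.2 − 0.78) = 53.17 kPa.
Initial effective stress: σ'_0 = σ_v − u = 117.8 − 53.17 = 64.63 kPa.
Final effective stress: σ'_f = 64.63 + 61.9 = 126.53 kPa.
σ'_f = 126.53 ≤ σ'_p = 194 kPa, so the clay remains overconsolidated and only the recompression index applies:
S_c = C_r·H/(1+e₀)·log₁₀(σ'_f/σ'_0) = 0.074×6.2/2.23×log₁₀(126.53/64.63)
    = 0.20574 × 0.29176 = 0.06003 m

S_c ≈ 60 mm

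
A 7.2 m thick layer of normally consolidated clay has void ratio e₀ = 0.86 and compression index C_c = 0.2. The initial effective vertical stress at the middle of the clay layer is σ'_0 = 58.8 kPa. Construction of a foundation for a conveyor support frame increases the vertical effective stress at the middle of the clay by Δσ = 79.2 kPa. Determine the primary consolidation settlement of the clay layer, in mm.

Final effective stress: σ'_f = σ'_0 + Δσ = 58.8 + 79.2 = 138 kPa.
Normally consolidated clay, so the full stress increment lies on the virgin compression line:
S_c = C_c·H/(1+e₀)·log₁₀(σ'_f/σ'_0) = 0.2×7.2/(1+0.86)×log₁₀(138/58.8)
    = 0.77419 × 0.3705 = 0.2868 m

S_c ≈ 287 mm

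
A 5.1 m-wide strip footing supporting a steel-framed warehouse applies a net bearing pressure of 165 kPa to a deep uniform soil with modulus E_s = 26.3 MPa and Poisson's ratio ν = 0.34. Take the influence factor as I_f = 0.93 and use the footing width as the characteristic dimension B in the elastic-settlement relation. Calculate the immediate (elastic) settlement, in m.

S_e ≈ 0.0263 m

Immediate (elastic) settlement: S_e = q·B·(1−ν²)/E_s · I_f.
E_s = 26.3 MPa = 26300 kPa.
S_e = 165 × 5.1 × (1 − 0.34²) / 26300 × 0.93
    = 165 × 5.1 × 0.8844 / 26300 × 0.93
    = 0.02632 m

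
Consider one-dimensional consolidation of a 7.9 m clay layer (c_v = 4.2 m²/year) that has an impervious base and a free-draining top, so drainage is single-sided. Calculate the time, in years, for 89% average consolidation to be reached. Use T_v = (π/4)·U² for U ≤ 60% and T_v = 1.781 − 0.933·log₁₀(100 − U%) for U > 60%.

t ≈ 12 years

Drainage path length: H_d = H = 7.9 m (single drainage).
U > 60%: T_v = 1.781 − 0.933·log₁₀(100 − 89) = 0.80938.
t = T_v·H_d²/c_v = 0.80938×7.9²/4.2 = 12.03 years.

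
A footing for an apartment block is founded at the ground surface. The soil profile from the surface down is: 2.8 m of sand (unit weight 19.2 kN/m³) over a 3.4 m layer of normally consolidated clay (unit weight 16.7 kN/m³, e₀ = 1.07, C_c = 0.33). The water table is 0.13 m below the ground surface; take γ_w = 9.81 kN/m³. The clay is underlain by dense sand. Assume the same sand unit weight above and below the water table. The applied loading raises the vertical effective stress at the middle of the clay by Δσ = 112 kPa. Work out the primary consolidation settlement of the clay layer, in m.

Mid-depth of clay below the ground surface: z = 2.8 + 3.4/2 = 4.5 m.
Total vertical stress at mid-clay: σ_v = 19.2×2.8 + 16.7×1.7 = 82.15 kPa.
Pore pressure: u = 9.81×(4.5 − 0.13) = 42.87 kPa.
Initial effective stress: σ'_0 = σ_v − u = 82.15 − 42.87 = 39.28 kPa.
Final effective stress: σ'_f = σ'_0 + Δσ = 39.28 + 112 = 151.28 kPa.
Normally consolidated clay, so the full stress increment lies on the virgin compression line:
S_c = C_c·H/(1+e₀)·log₁₀(σ'_f/σ'_0) = 0.33×3.4/(1+1.07)×log₁₀(151.28/39.28)
    = 0.54203 × 0.58561 = 0.3174 m

S_c ≈ 0.317 m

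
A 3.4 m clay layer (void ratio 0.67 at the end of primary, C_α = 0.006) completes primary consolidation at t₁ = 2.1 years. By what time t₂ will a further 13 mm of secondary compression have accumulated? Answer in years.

S_s = C_α·H/(1+e_p)·log₁₀(t₂/t₁) ⇒ log₁₀(t₂/t₁) = S_s·(1+e_p)/(C_α·H).
log₁₀(t₂/t₁) = 0.013 × (1+0.67) / (0.006×3.4) = 1.064
t₂ = t₁ × 10^1.064 = 2.1 × 11.59 = 24.35 years

t₂ ≈ 24.3 years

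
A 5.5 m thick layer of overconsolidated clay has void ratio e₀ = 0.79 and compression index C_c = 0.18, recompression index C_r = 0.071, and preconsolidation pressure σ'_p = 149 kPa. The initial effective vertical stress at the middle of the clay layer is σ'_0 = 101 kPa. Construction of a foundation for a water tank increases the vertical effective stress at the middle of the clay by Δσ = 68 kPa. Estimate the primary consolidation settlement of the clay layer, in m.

S_c ≈ 0.0671 m

Final effective stress: σ'_f = 101 + 68 = 169 kPa.
σ'_f = 169 > σ'_p = 149 kPa, so the stress path crosses the preconsolidation pressure — recompression up to σ'_p, then virgin compression beyond:
S_c = H/(1+e₀)·[C_r·log₁₀(σ'_p/σ'_0) + C_c·log₁₀(σ'_f/σ'_p)]
    = 5.5/1.79 × [0.071×log₁₀(149/101) + 0.18×log₁₀(169/149)]
    = 3.0726 × [0.011989 + 0.0098461] = 0.06709 m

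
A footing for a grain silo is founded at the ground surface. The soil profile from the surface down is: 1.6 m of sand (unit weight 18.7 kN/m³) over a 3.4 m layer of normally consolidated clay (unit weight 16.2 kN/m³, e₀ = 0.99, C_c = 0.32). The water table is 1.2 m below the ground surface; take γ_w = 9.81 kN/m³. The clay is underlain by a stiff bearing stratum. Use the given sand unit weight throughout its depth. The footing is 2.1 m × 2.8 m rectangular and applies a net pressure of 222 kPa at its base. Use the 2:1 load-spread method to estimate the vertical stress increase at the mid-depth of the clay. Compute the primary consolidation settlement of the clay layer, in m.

Mid-depth of clay below the ground surface: z = 1.6 + 3.4/2 = 3.3 m.
Total vertical stress at mid-clay: σ_v = 18.7×1.6 + 16.2×1.7 = 57.46 kPa.
Pore pressure: u = 9.81×(3.3 − 1.2) = 20.601 kPa.
Initial effective stress: σ'_0 = σ_v − u = 57.46 − 20.601 = 36.859 kPa.
Stress increase at mid-clay by the 2:1 spreading method:
Δσ = qBL/((B+z)(L+z)) = 222×2.1×2.8/((2.1+3.3)(2.8+3.3)) = 39.628 kPa
Final effective stress: σ'_f = σ'_0 + Δσ = 36.859 + 39.628 = 76.487 kPa.
Normally consolidated clay, so the full stress increment lies on the virgin compression line:
S_c = C_c·H/(1+e₀)·log₁₀(σ'_f/σ'_0) = 0.32×3.4/(1+0.99)×log₁₀(76.487/36.859)
    = 0.54673 × 0.31704 = 0.1733 m

S_c ≈ 0.173 m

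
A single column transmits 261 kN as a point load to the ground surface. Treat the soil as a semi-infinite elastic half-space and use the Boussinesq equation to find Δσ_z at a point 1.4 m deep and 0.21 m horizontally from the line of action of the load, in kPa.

Boussinesq vertical stress below a point load on an elastic half-space:
Δσ_z = 3P/(2πz²) · [1 + (r/z)²]^(−5/2)
r/z = 0.21/1.4 = 0.15; [1+(r/z)²]^(−5/2) = 0.94589.
Δσ_z = 3×261/(2π×1.4²) × 0.94589 = 63.581 × 0.94589 = 60.14 kPa

Δσ_z ≈ 60.1 kPa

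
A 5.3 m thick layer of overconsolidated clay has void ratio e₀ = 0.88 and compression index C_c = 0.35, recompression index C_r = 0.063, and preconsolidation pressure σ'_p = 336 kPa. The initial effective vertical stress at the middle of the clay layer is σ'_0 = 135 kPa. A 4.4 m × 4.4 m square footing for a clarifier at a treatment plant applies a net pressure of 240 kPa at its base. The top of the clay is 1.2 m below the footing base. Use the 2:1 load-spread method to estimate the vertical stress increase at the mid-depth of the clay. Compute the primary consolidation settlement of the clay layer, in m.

Mid-depth of clay below the footing base: z = 1.2 + 5.3/2 = 3.85 m.
Stress increase at mid-clay by the 2:1 spreading method:
Δσ = qBL/((B+z)(L+z)) = 240×4.4×4.4/((4.4+3.85)(4.4+3.85)) = 68.267 kPa
Final effective stress: σ'_f = 135 + 68.267 = 203.27 kPa.
σ'_f = 203.27 ≤ σ'_p = 336 kPa, so the clay remains overconsolidated and only the recompression index applies:
S_c = C_r·H/(1+e₀)·log₁₀(σ'_f/σ'_0) = 0.063×5.3/1.88×log₁₀(203.27/135)
    = 0.1776 × 0.17774 = 0.03157 m

S_c ≈ 0.0316 m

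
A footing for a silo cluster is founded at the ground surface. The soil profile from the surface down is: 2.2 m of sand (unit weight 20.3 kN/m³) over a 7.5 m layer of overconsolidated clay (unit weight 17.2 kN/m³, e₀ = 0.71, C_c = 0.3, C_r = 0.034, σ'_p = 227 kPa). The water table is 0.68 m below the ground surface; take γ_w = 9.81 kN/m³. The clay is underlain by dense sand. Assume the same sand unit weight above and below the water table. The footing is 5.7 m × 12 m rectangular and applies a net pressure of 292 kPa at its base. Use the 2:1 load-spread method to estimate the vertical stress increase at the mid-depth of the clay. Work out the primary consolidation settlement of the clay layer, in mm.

Mid-depth of clay below the ground surface: z = 2.2 + 7.5/2 = 5.95 m.
Total vertical stress at mid-clay: σ_v = 20.3×2.2 + 17.2×3.75 = 109.16 kPa.
Pore pressure: u = 9.81×(5.95 − 0.68) = 51.699 kPa.
Initial effective stress: σ'_0 = σ_v − u = 109.16 − 51.699 = 57.461 kPa.
Stress increase at mid-clay by the 2:1 spreading method:
Δσ = qBL/((B+z)(L+z)) = 292×5.7×12/((5.7+5.95)(12+5.95)) = 95.51 kPa
Final effective stress: σ'_f = 57.461 + 95.51 = 152.97 kPa.
σ'_f = 152.97 ≤ σ'_p = 227 kPa, so the clay remains overconsolidated and only the recompression index applies:
S_c = C_r·H/(1+e₀)·log₁₀(σ'_f/σ'_0) = 0.034×7.5/1.71×log₁₀(152.97/57.461)
    = 0.14912 × 0.42523 = 0.06341 m

S_c ≈ 63.4 mm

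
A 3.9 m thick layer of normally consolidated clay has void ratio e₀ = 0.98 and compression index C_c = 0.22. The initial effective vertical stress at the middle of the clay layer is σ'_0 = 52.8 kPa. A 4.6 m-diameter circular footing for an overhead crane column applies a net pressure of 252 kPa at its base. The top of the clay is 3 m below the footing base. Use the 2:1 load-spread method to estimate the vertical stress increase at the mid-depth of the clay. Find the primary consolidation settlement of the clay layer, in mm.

S_c ≈ 140 mm

Mid-depth of clay below the footing base: z = 3 + 3.9/2 = 4.95 m.
Stress increase at mid-clay by the 2:1 spreading method:
Δσ ≈ qD²/(D+z)² = 252×4.6²/(4.6+4.95)² = 58.467 kPa
Final effective stress: σ'_f = σ'_0 + Δσ = 52.8 + 58.467 = 111.27 kPa.
Normally consolidated clay, so the full stress increment lies on the virgin compression line:
S_c = C_c·H/(1+e₀)·log₁₀(σ'_f/σ'_0) = 0.22×3.9/(1+0.98)×log₁₀(111.27/52.8)
    = 0.43333 × 0.32374 = 0.1403 m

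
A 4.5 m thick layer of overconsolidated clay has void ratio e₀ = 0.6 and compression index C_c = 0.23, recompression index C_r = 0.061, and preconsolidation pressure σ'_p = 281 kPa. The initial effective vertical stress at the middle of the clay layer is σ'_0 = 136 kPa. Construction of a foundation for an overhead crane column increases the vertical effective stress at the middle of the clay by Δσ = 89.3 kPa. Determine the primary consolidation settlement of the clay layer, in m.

S_c ≈ 0.0376 m

Final effective stress: σ'_f = 136 + 89.3 = 225.3 kPa.
σ'_f = 225.3 ≤ σ'_p = 281 kPa, so the clay remains overconsolidated and only the recompression index applies:
S_c = C_r·H/(1+e₀)·log₁₀(σ'_f/σ'_0) = 0.061×4.5/1.6×log₁₀(225.3/136)
    = 0.17156 × 0.21922 = 0.03761 m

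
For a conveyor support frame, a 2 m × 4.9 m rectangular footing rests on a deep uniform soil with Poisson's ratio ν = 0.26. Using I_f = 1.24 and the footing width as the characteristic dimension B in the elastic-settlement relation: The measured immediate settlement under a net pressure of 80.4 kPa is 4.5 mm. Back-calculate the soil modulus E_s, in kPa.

E_s ≈ 41300 kPa

S_e = q·B·(1−ν²)/E_s · I_f  ⇒  E_s = q·B·(1−ν²)·I_f / S_e.
E_s = 80.4 × 2 × 0.9324 × 1.24 / 0.0045 = 41310 kPa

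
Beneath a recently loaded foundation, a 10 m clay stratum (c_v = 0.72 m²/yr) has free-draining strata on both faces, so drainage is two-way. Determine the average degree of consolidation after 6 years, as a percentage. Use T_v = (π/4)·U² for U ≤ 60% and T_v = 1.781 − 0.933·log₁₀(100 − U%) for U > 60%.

Drainage path length: H_d = H/2 = 5 m (double drainage).
T_v = c_v·t/H_d² = 0.72×6/5² = 0.1728.
T_v = 0.1728 corresponds to the U ≤ 60% branch:
U = √(4T_v/π) = 0.4691

U ≈ 46.9 %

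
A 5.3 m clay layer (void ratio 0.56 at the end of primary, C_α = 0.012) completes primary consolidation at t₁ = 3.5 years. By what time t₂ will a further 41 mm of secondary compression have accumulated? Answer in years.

t₂ ≈ 35.5 years

S_s = C_α·H/(1+e_p)·log₁₀(t₂/t₁) ⇒ log₁₀(t₂/t₁) = S_s·(1+e_p)/(C_α·H).
log₁₀(t₂/t₁) = 0.041 × (1+0.56) / (0.012×5.3) = 1.006
t₂ = t₁ × 10^1.006 = 3.5 × 10.13 = 35.46 years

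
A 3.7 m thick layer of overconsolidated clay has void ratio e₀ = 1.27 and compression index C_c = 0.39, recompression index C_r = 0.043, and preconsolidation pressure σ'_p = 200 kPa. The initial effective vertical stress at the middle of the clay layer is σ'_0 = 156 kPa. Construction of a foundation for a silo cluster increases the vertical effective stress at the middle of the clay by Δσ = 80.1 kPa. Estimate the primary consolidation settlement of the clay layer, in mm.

S_c ≈ 53.4 mm

Final effective stress: σ'_f = 156 + 80.1 = 236.1 kPa.
σ'_f = 236.1 > σ'_p = 200 kPa, so the stress path crosses the preconsolidation pressure — recompression up to σ'_p, then virgin compression beyond:
S_c = H/(1+e₀)·[C_r·log₁₀(σ'_p/σ'_0) + C_c·log₁₀(σ'_f/σ'_p)]
    = 3.7/2.27 × [0.043×log₁₀(200/156) + 0.39×log₁₀(236.1/200)]
    = 1.63 × [0.0046399 + 0.028106] = 0.05338 m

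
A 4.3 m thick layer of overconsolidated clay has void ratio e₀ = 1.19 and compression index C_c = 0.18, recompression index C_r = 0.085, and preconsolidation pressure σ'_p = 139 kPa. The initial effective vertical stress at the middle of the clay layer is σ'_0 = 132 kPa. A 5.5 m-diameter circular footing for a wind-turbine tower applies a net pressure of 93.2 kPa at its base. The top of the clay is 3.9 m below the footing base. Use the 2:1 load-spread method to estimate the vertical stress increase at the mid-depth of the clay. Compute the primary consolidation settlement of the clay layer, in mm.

Mid-depth of clay below the footing base: z = 3.9 + 4.3/2 = 6.05 m.
Stress increase at mid-clay by the 2:1 spreading method:
Δσ ≈ qD²/(D+z)² = 93.2×5.5²/(5.5+6.05)² = 21.134 kPa
Final effective stress: σ'_f = 132 + 21.134 = 153.13 kPa.
σ'_f = 153.13 > σ'_p = 139 kPa, so the stress path crosses the preconsolidation pressure — recompression up to σ'_p, then virgin compression beyond:
S_c = H/(1+e₀)·[C_r·log₁₀(σ'_p/σ'_0) + C_c·log₁₀(σ'_f/σ'_p)]
    = 4.3/2.19 × [0.085×log₁₀(139/132) + 0.18×log₁₀(153.13/139)]
    = 1.9635 × [0.0019075 + 0.0075682] = 0.01861 m

S_c ≈ 18.6 mm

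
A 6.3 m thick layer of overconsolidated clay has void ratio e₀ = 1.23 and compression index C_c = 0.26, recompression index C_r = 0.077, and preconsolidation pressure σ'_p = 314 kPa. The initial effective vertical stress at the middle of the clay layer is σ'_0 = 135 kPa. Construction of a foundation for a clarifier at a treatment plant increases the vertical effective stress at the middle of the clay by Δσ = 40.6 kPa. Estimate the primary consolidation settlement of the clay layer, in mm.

S_c ≈ 24.8 mm

Final effective stress: σ'_f = 135 + 40.6 = 175.6 kPa.
σ'_f = 175.6 ≤ σ'_p = 314 kPa, so the clay remains overconsolidated and only the recompression index applies:
S_c = C_r·H/(1+e₀)·log₁₀(σ'_f/σ'_0) = 0.077×6.3/2.23×log₁₀(175.6/135)
    = 0.21753 × 0.11419 = 0.02484 m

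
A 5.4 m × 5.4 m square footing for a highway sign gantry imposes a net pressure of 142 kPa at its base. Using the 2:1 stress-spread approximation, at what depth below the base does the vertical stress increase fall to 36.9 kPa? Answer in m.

2:1 spreading — at depth z the loaded area has grown by z in each plan dimension:
qB²/(B+z)² = Δσ_z ⇒ z = B(√(q/Δσ_z) − 1) = 5.4×(√(142/36.9) − 1) = 5.193 m

z ≈ 5.19 m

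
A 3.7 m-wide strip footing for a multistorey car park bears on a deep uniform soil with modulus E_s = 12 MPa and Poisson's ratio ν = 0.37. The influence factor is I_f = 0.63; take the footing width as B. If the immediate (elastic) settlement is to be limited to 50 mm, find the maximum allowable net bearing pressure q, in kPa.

E_s = 12 MPa = 12000 kPa.
S_e = q·B·(1−ν²)/E_s · I_f  ⇒  q = S_e·E_s / (B·(1−ν²)·I_f).
q = 0.05 × 12000 / (3.7 × 0.8631 × 0.63) = 298.2 kPa

q ≈ 298 kPa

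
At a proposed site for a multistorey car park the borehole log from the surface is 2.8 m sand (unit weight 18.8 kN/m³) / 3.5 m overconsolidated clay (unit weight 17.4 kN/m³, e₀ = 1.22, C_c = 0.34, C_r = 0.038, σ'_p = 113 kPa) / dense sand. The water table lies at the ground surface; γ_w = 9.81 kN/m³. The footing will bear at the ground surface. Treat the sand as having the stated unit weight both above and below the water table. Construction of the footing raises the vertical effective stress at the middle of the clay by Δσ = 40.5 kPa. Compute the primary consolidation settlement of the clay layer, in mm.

Mid-depth of clay below the ground surface: z = 2.8 + 3.5/2 = 4.55 m.
Total vertical stress at mid-clay: σ_v = 18.8×2.8 + 17.4×1.75 = 83.09 kPa.
Pore pressure: u = 9.81×(4.55 − 0) = 44.636 kPa.
Initial effective stress: σ'_0 = σ_v − u = 83.09 − 44.636 = 38.454 kPa.
Final effective stress: σ'_f = 38.454 + 40.5 = 78.954 kPa.
σ'_f = 78.954 ≤ σ'_p = 113 kPa, so the clay remains overconsolidated and only the recompression index applies:
S_c = C_r·H/(1+e₀)·log₁₀(σ'_f/σ'_0) = 0.038×3.5/2.22×log₁₀(78.954/38.454)
    = 0.059911 × 0.31243 = 0.01872 m

S_c ≈ 18.7 mm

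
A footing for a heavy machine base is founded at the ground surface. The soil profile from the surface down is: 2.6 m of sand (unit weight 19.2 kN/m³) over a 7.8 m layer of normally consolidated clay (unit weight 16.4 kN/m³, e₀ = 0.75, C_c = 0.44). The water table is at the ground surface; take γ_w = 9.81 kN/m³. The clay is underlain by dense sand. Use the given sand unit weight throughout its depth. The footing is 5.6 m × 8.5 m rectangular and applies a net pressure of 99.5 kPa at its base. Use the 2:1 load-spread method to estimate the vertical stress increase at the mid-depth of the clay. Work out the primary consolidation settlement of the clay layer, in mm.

S_c ≈ 357 mm

Mid-depth of clay below the ground surface: z = 2.6 + 7.8/2 = 6.5 m.
Total vertical stress at mid-clay: σ_v = 19.2×2.6 + 16.4×3.9 = 113.88 kPa.
Pore pressure: u = 9.81×(6.5 − 0) = 63.765 kPa.
Initial effective stress: σ'_0 = σ_v − u = 113.88 − 63.765 = 50.115 kPa.
Stress increase at mid-clay by the 2:1 spreading method:
Δσ = qBL/((B+z)(L+z)) = 99.5×5.6×8.5/((5.6+6.5)(8.5+6.5)) = 26.095 kPa
Final effective stress: σ'_f = σ'_0 + Δσ = 50.115 + 26.095 = 76.21 kPa.
Normally consolidated clay, so the full stress increment lies on the virgin compression line:
S_c = C_c·H/(1+e₀)·log₁₀(σ'_f/σ'_0) = 0.44×7.8/(1+0.75)×log₁₀(76.21/50.115)
    = 1.9611 × 0.18204 = 0.357 m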